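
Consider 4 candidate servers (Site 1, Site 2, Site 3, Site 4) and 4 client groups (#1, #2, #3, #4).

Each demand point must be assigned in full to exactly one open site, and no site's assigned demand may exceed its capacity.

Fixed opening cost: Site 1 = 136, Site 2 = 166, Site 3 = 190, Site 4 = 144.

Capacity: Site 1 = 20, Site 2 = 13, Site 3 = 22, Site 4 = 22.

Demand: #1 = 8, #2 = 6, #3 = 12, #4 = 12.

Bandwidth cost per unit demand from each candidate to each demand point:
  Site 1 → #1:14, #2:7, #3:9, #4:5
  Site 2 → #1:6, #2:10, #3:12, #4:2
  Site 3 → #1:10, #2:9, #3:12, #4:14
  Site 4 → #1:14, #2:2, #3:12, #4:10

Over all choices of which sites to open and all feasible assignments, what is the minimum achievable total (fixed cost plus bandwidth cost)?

608

Open {Site 1, Site 4}; cheapest assignment that respects the capacities:
  Site 1 (cap 20, load 20): #1, #4 — cost 8×14 + 12×5 = 172
  Site 4 (cap 22, load 18): #2, #3 — cost 6×2 + 12×12 = 156
  Shipping 328, fixed 280 → total 608.
  Any other capacity-feasible assignment to {Site 1, Site 4} ships for at least 328.
Compare {Site 1, Site 3}: its best feasible assignment gives total 652.
Compare {Site 3, Site 4}: its best feasible assignment gives total 690.
Every other set of open sites that can feasibly serve all demand totals ≥ 652 even under its best assignment. Minimum: 608.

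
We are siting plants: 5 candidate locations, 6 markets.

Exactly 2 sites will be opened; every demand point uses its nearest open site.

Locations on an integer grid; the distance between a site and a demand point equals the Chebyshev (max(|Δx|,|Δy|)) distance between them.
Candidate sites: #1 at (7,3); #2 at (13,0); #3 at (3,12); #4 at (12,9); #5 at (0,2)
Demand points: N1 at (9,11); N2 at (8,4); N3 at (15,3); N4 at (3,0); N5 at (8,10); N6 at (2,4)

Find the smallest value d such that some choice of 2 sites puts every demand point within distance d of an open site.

6

Open {#1, #4}.
  Farthest demand point is N3 at distance 6 (to #4); all others are ≤ 6.
With {#4, #5} the worst case is 6.
With {#1, #2} the worst case is 8.
No size-2 selection achieves below 6.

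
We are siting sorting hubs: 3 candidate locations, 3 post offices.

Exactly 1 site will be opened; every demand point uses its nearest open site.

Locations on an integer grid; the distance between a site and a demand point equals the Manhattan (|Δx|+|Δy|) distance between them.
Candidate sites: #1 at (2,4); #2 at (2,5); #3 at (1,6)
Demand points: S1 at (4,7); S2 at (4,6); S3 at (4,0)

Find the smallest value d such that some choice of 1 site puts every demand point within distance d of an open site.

6

Open {#1}.
  Farthest demand point is S3 at distance 6 (to #1); all others are ≤ 6.
With {#2} the worst case is 7.
With {#3} the worst case is 9.
No size-1 selection achieves below 6.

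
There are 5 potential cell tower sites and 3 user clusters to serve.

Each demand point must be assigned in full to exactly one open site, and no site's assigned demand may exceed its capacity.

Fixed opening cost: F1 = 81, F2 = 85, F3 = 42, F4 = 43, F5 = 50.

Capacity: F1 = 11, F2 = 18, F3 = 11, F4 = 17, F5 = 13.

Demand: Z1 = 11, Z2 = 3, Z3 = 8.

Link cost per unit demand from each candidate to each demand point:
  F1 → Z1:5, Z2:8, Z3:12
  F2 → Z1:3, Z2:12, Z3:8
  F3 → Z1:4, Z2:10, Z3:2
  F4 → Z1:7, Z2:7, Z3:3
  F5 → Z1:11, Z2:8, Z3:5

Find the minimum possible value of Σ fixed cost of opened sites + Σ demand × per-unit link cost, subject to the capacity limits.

174

Open {F3, F4}; cheapest assignment that respects the capacities:
  F3 (cap 11, load 11): Z1 — cost 11×4 = 44
  F4 (cap 17, load 11): Z2, Z3 — cost 3×7 + 8×3 = 45
  Shipping 89, fixed 85 → total 174.
  Any other capacity-feasible assignment to {F3, F4} ships for at least 89.
Compare {F3, F5}: its best feasible assignment gives total 200.
Compare {F2, F3}: its best feasible assignment gives total 206.
Every other set of open sites that can feasibly serve all demand totals ≥ 200 even under its best assignment. Minimum: 174.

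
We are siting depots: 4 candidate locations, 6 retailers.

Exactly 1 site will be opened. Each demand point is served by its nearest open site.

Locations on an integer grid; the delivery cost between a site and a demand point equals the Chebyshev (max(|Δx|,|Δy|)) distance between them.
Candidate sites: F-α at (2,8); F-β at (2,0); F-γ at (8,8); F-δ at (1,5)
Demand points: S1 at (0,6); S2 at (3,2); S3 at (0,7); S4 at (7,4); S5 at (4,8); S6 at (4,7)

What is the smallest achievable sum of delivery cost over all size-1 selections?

Open {F-δ}.
  S1→F-δ 1, S2→F-δ 3, S3→F-δ 2, S4→F-δ 6, S5→F-δ 3, S6→F-δ 3  ⇒ total 18.
Compare {F-α}: total 19.
Compare {F-γ}: total 34.
No size-1 selection does better; minimum is 18.

18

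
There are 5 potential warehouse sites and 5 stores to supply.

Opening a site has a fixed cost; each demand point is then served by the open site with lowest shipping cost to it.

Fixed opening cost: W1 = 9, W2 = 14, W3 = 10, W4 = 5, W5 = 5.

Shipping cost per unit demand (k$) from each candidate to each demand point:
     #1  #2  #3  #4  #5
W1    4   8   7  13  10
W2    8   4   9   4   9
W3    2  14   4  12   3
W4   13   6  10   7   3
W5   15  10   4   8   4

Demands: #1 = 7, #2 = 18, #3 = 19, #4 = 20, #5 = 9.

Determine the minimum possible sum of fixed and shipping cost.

293

Open {W2, W3}: assign each demand point to its cheapest open site.
  #1→W3 7×2=14, #2→W2 18×4=72, #3→W3 19×4=76, #4→W2 20×4=80, #5→W3 9×3=27
  shipping cost 269, fixed 24 → total 293.
Compare {W2, W3, W4}: shipping cost 269 + fixed 29 = 298.
Compare {W2, W3, W5}: shipping cost 269 + fixed 29 = 298.
Compare {W1, W2, W3}: shipping cost 269 + fixed 33 = 302.
All other subsets cost ≥ 298. Minimum total cost: 293.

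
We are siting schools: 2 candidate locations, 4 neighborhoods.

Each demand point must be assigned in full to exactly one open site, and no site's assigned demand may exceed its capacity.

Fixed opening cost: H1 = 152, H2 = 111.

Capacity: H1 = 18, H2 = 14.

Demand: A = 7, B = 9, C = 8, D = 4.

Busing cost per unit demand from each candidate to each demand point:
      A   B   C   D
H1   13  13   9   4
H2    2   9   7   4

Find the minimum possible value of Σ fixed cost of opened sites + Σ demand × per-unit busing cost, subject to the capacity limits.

482

Open {H1, H2}; cheapest assignment that respects the capacities:
  H1 (cap 18, load 17): B, C — cost 9×13 + 8×9 = 189
  H2 (cap 14, load 11): A, D — cost 7×2 + 4×4 = 30
  Shipping 219, fixed 263 → total 482.
  Any other capacity-feasible assignment to {H1, H2} ships for at least 219.
Total demand is 28 and no other set of sites has combined capacity ≥ 28, so {H1, H2} is the only feasible choice of open sites. Minimum: 482.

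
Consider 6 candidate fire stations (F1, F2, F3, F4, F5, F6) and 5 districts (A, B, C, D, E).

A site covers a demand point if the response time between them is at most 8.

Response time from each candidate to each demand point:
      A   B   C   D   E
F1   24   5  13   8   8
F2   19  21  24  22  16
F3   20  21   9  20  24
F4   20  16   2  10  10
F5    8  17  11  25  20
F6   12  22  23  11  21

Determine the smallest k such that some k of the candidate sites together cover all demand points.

3

Coverage sets (demand points within 8 of each site):
  F1: {B, D, E}
  F2: {}
  F3: {}
  F4: {C}
  F5: {A}
  F6: {}
No 2 sites suffice: every size-2 union leaves at least one demand point uncovered.
But {F1, F4, F5} covers everything, so the minimum is 3.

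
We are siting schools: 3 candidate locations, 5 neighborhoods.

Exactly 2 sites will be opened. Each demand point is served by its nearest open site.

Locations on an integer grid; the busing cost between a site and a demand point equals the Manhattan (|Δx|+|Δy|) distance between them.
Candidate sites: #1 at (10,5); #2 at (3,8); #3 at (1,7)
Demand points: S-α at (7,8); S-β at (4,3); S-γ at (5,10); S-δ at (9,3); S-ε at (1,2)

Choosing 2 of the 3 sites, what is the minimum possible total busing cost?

25

Open {#1, #2}.
  S-α→#2 4, S-β→#2 6, S-γ→#2 4, S-δ→#1 3, S-ε→#2 8  ⇒ total 25.
Compare {#1, #3}: total 28.
Compare {#2, #3}: total 30.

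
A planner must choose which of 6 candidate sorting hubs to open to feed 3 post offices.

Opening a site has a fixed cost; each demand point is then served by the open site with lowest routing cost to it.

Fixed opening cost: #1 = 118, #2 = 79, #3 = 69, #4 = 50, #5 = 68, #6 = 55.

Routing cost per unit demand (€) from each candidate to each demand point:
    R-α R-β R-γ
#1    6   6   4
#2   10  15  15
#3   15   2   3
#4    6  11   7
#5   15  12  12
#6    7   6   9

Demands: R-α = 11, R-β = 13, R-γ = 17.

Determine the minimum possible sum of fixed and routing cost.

Open {#3, #4}: assign each demand point to its cheapest open site.
  R-α→#4 11×6=66, R-β→#3 13×2=26, R-γ→#3 17×3=51
  routing cost 143, fixed 119 → total 262.
Compare {#3, #6}: routing cost 154 + fixed 124 = 278.
Compare {#3}: routing cost 242 + fixed 69 = 311.
Compare {#3, #4, #6}: routing cost 143 + fixed 174 = 317.
All other subsets cost ≥ 278. Minimum total cost: 262.

262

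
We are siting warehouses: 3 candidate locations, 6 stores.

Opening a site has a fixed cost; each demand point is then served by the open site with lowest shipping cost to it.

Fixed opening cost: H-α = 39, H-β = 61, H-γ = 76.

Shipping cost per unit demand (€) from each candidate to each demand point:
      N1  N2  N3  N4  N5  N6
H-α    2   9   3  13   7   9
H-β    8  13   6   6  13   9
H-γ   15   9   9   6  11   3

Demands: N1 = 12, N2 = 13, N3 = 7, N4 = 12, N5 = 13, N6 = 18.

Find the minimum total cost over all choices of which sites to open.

494

Open {H-α, H-γ}: assign each demand point to its cheapest open site.
  N1→H-α 12×2=24, N2→H-α 13×9=117, N3→H-α 7×3=21, N4→H-γ 12×6=72, N5→H-α 13×7=91, N6→H-γ 18×3=54
  shipping cost 379, fixed 115 → total 494.
Compare {H-α, H-β, H-γ}: shipping cost 379 + fixed 176 = 555.
Compare {H-α, H-β}: shipping cost 487 + fixed 100 = 587.
Compare {H-α}: shipping cost 571 + fixed 39 = 610.
All other subsets cost ≥ 555. Minimum total cost: 494.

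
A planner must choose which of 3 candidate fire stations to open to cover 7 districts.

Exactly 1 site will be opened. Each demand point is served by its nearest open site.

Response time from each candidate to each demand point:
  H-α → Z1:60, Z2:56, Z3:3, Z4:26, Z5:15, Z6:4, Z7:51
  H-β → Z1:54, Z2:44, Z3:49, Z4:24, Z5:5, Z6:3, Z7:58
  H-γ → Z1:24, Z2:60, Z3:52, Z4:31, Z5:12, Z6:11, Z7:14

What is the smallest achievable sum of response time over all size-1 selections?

Open {H-γ}.
  Z1→H-γ 24, Z2→H-γ 60, Z3→H-γ 52, Z4→H-γ 31, Z5→H-γ 12, Z6→H-γ 11, Z7→H-γ 14  ⇒ total 204.
Compare {H-α}: total 215.
Compare {H-β}: total 237.

204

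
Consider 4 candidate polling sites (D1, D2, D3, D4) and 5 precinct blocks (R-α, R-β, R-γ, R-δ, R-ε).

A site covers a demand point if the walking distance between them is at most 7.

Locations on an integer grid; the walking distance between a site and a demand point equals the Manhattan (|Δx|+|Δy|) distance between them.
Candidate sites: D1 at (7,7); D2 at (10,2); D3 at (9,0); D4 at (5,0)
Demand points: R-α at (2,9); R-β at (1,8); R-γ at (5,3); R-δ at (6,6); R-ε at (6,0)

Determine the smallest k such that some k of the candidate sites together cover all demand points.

Coverage sets (demand points within 7 of each site):
  D1: {R-α, R-β, R-γ, R-δ}
  D2: {R-γ, R-ε}
  D3: {R-γ, R-ε}
  D4: {R-γ, R-δ, R-ε}
No single site covers all 5 demand points.
But {D1, D2} covers everything, so the minimum is 2.

2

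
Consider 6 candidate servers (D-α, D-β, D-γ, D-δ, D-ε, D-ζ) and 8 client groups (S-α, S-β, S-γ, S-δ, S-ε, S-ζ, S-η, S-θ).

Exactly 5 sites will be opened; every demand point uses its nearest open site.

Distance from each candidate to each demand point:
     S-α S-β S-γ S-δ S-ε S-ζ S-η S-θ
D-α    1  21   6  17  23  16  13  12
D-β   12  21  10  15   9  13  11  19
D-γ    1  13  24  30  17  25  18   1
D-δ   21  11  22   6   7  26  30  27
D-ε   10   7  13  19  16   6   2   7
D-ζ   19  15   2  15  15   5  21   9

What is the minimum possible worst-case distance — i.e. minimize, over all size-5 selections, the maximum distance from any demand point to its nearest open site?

7

Open {D-α, D-β, D-γ, D-δ, D-ε}.
  Farthest demand point is S-β at distance 7 (to D-ε); all others are ≤ 7.
With {D-α, D-β, D-δ, D-ε, D-ζ} the worst case is 7.
With {D-α, D-γ, D-δ, D-ε, D-ζ} the worst case is 7.
No size-5 selection achieves below 7.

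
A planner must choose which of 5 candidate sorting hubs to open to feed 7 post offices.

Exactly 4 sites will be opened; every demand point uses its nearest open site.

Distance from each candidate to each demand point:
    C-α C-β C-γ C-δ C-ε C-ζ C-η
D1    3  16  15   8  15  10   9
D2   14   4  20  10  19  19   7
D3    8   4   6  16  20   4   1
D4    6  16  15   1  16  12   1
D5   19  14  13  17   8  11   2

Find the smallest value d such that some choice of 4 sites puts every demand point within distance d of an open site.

Open {D1, D2, D3, D5}.
  Farthest demand point is C-δ at distance 8 (to D1); all others are ≤ 8.
With {D1, D3, D4, D5} the worst case is 8.
With {D2, D3, D4, D5} the worst case is 8.
No size-4 selection achieves below 8.

8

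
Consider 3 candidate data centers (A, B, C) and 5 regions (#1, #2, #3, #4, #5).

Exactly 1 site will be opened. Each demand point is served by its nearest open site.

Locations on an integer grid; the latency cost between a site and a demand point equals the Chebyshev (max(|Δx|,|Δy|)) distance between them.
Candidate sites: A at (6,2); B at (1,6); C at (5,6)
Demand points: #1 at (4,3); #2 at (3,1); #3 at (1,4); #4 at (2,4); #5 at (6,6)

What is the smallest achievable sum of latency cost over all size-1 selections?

Open {C}.
  #1→C 3, #2→C 5, #3→C 4, #4→C 3, #5→C 1  ⇒ total 16.
Compare {B}: total 17.
Compare {A}: total 18.

16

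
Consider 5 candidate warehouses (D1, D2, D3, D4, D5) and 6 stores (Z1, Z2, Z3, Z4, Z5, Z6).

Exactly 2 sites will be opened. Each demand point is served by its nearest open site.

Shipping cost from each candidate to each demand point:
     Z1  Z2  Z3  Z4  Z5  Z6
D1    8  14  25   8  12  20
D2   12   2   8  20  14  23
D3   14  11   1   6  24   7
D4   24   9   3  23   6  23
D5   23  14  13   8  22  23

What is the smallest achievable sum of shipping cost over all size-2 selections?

42

Open {D2, D3}.
  Z1→D2 12, Z2→D2 2, Z3→D3 1, Z4→D3 6, Z5→D2 14, Z6→D3 7  ⇒ total 42.
Compare {D3, D4}: total 43.
Compare {D1, D3}: total 45.
No size-2 selection does better; minimum is 42.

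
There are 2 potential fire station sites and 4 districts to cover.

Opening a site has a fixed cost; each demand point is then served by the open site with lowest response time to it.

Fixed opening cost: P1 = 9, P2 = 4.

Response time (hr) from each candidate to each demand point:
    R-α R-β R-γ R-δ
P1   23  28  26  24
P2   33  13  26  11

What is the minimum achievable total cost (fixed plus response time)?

Open {P1, P2}: assign each demand point to its cheapest open site.
  R-α→P1 23, R-β→P2 13, R-γ→P1 26, R-δ→P2 11
  response time 73, fixed 13 → total 86.
Compare {P2}: response time 83 + fixed 4 = 87.
Compare {P1}: response time 101 + fixed 9 = 110.

86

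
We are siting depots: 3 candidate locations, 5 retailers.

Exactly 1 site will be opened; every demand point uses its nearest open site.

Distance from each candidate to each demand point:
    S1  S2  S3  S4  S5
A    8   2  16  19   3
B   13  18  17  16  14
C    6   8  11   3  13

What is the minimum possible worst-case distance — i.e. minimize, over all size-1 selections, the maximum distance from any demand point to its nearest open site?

Open {C}.
  Farthest demand point is S5 at distance 13 (to C); all others are ≤ 13.
With {B} the worst case is 18.
With {A} the worst case is 19.
No size-1 selection achieves below 13.

13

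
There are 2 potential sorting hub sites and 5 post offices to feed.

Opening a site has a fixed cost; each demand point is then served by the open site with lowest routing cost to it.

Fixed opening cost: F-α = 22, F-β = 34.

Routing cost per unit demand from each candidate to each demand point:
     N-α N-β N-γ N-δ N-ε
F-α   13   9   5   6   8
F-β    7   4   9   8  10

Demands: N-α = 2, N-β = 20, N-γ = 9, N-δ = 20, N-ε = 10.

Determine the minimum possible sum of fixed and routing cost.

Open {F-α, F-β}: assign each demand point to its cheapest open site.
  N-α→F-β 2×7=14, N-β→F-β 20×4=80, N-γ→F-α 9×5=45, N-δ→F-α 20×6=120, N-ε→F-α 10×8=80
  routing cost 339, fixed 56 → total 395.
Compare {F-β}: routing cost 435 + fixed 34 = 469.
Compare {F-α}: routing cost 451 + fixed 22 = 473.

395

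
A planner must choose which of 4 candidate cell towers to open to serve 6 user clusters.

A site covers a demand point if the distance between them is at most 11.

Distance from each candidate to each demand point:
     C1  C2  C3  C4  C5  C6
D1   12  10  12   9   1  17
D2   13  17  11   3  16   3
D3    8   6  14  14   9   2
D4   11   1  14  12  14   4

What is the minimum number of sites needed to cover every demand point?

2

Coverage sets (demand points within 11 of each site):
  D1: {C2, C4, C5}
  D2: {C3, C4, C6}
  D3: {C1, C2, C5, C6}
  D4: {C1, C2, C6}
No single site covers all 6 demand points.
But {D2, D3} covers everything, so the minimum is 2.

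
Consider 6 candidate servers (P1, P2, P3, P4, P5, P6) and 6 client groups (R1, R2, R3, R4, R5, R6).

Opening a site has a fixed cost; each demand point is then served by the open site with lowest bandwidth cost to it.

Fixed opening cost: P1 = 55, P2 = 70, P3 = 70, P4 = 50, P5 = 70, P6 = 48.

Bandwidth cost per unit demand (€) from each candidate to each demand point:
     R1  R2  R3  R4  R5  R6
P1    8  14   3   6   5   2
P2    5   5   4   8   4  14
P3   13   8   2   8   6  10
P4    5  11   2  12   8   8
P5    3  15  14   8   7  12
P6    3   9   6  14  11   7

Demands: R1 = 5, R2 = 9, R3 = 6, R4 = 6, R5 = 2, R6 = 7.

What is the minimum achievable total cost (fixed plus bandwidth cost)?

Open {P1, P2}: assign each demand point to its cheapest open site.
  R1→P2 5×5=25, R2→P2 9×5=45, R3→P1 6×3=18, R4→P1 6×6=36, R5→P2 2×4=8, R6→P1 7×2=14
  bandwidth cost 146, fixed 125 → total 271.
Compare {P1, P6}: bandwidth cost 174 + fixed 103 = 277.
Compare {P1}: bandwidth cost 244 + fixed 55 = 299.
Compare {P1, P4}: bandwidth cost 196 + fixed 105 = 301.
All other subsets cost ≥ 277. Minimum total cost: 271.

271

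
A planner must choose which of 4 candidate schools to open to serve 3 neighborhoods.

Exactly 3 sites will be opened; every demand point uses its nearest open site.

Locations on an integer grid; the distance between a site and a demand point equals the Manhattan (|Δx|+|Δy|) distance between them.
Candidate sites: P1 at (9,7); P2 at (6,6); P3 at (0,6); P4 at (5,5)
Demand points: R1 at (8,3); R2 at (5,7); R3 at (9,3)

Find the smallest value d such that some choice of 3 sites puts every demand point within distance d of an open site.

Open {P1, P2, P3}.
  Farthest demand point is R1 at distance 5 (to P1); all others are ≤ 5.
With {P1, P2, P4} the worst case is 5.
With {P1, P3, P4} the worst case is 5.
No size-3 selection achieves below 5.

5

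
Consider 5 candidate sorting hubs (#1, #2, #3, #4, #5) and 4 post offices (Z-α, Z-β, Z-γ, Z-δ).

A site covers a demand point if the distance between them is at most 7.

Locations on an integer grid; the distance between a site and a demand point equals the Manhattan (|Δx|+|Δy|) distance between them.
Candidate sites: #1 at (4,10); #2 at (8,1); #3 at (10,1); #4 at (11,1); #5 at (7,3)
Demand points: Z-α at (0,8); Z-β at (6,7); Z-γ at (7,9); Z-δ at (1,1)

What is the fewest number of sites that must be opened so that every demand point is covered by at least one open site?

Coverage sets (demand points within 7 of each site):
  #1: {Z-α, Z-β, Z-γ}
  #2: {Z-δ}
  #3: {}
  #4: {}
  #5: {Z-β, Z-γ}
No single site covers all 4 demand points.
But {#1, #2} covers everything, so the minimum is 2.

2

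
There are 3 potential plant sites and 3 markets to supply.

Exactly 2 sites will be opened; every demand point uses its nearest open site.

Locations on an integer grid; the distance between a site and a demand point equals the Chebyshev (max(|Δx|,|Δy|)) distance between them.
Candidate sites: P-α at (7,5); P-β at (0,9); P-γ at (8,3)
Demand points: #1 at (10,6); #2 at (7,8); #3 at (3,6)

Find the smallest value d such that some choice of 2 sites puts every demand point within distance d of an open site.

3

Open {P-α, P-β}.
  Farthest demand point is #1 at distance 3 (to P-α); all others are ≤ 3.
With {P-α, P-γ} the worst case is 4.
With {P-β, P-γ} the worst case is 5.
No size-2 selection achieves below 3.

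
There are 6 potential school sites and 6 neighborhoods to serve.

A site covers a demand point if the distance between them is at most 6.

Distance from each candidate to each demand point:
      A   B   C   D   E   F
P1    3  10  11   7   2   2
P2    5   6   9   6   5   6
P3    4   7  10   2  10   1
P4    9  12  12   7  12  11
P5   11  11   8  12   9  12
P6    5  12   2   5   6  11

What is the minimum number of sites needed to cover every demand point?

2

Coverage sets (demand points within 6 of each site):
  P1: {A, E, F}
  P2: {A, B, D, E, F}
  P3: {A, D, F}
  P4: {}
  P5: {}
  P6: {A, C, D, E}
No single site covers all 6 demand points.
But {P2, P6} covers everything, so the minimum is 2.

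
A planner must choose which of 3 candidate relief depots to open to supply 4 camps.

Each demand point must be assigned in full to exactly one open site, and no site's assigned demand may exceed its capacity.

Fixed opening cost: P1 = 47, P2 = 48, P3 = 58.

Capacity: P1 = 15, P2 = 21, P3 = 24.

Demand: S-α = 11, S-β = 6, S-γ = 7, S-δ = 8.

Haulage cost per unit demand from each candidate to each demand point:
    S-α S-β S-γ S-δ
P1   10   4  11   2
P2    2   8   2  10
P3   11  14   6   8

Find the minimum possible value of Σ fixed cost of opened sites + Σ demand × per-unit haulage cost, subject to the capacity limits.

171

Open {P1, P2}; cheapest assignment that respects the capacities:
  P1 (cap 15, load 14): S-β, S-δ — cost 6×4 + 8×2 = 40
  P2 (cap 21, load 18): S-α, S-γ — cost 11×2 + 7×2 = 36
  Shipping 76, fixed 95 → total 171.
  Any other capacity-feasible assignment to {P1, P2} ships for at least 76.
Compare {P1, P2, P3}: its best feasible assignment gives total 229.
Compare {P2, P3}: its best feasible assignment gives total 282.
Every other set of open sites that can feasibly serve all demand totals ≥ 229 even under its best assignment. Minimum: 171.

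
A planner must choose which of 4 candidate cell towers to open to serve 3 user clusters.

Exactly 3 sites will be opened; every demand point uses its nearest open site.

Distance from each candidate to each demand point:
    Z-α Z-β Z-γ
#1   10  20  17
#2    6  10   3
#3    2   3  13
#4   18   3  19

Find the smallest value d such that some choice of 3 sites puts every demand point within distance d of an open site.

Open {#1, #2, #3}.
  Farthest demand point is Z-β at distance 3 (to #3); all others are ≤ 3.
With {#2, #3, #4} the worst case is 3.
With {#1, #2, #4} the worst case is 6.
No size-3 selection achieves below 3.

3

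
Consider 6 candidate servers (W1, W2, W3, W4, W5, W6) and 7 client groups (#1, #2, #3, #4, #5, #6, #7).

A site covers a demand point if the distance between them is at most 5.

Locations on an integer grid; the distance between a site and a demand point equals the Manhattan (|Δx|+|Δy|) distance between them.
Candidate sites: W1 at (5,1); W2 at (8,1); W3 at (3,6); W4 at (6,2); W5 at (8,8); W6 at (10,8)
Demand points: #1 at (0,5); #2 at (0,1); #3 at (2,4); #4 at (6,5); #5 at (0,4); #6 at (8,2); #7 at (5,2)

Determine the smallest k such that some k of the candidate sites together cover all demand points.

2

Coverage sets (demand points within 5 of each site):
  W1: {#2, #4, #6, #7}
  W2: {#6, #7}
  W3: {#1, #3, #4, #5}
  W4: {#4, #6, #7}
  W5: {#4}
  W6: {}
No single site covers all 7 demand points.
But {W1, W3} covers everything, so the minimum is 2.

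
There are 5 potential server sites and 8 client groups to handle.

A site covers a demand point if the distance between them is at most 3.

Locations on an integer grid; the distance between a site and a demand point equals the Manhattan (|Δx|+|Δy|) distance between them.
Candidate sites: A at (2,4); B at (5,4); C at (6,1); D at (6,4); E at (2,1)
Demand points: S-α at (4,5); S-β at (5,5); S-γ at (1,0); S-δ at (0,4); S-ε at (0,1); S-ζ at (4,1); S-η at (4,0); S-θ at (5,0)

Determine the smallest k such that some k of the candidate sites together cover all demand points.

4

Coverage sets (demand points within 3 of each site):
  A: {S-α, S-δ}
  B: {S-α, S-β}
  C: {S-ζ, S-η, S-θ}
  D: {S-α, S-β}
  E: {S-γ, S-ε, S-ζ, S-η}
No 3 sites suffice: every size-3 union leaves at least one demand point uncovered.
But {A, B, C, E} covers everything, so the minimum is 4.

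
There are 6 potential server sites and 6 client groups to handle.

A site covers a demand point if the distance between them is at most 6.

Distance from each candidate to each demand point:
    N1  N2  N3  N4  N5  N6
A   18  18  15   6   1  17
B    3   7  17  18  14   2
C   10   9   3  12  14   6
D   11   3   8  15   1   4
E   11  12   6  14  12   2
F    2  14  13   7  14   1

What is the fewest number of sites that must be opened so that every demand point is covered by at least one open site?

4

Coverage sets (demand points within 6 of each site):
  A: {N4, N5}
  B: {N1, N6}
  C: {N3, N6}
  D: {N2, N5, N6}
  E: {N3, N6}
  F: {N1, N6}
No 3 sites suffice: every size-3 union leaves at least one demand point uncovered.
But {A, B, C, D} covers everything, so the minimum is 4.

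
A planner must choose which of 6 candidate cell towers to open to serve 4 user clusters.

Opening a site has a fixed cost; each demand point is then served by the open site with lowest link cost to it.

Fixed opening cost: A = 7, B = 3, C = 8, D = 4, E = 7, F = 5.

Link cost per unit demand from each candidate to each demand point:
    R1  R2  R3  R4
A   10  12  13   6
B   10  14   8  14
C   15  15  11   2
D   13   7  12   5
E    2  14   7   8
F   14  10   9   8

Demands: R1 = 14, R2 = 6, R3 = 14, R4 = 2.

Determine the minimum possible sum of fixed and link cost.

189

Open {D, E}: assign each demand point to its cheapest open site.
  R1→E 14×2=28, R2→D 6×7=42, R3→E 14×7=98, R4→D 2×5=10
  link cost 178, fixed 11 → total 189.
Compare {C, D, E}: link cost 172 + fixed 19 = 191.
Compare {B, D, E}: link cost 178 + fixed 14 = 192.
Compare {D, E, F}: link cost 178 + fixed 16 = 194.
All other subsets cost ≥ 191. Minimum total cost: 189.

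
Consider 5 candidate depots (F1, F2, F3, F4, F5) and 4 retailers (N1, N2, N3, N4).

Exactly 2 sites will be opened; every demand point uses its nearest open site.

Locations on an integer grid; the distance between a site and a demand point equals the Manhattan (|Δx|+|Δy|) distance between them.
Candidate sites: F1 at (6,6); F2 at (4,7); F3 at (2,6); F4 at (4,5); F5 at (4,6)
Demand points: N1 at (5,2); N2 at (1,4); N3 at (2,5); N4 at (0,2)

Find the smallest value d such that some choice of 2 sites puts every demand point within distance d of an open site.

Open {F1, F3}.
  Farthest demand point is N4 at distance 6 (to F3); all others are ≤ 6.
With {F2, F3} the worst case is 6.
With {F3, F4} the worst case is 6.
No size-2 selection achieves below 6.

6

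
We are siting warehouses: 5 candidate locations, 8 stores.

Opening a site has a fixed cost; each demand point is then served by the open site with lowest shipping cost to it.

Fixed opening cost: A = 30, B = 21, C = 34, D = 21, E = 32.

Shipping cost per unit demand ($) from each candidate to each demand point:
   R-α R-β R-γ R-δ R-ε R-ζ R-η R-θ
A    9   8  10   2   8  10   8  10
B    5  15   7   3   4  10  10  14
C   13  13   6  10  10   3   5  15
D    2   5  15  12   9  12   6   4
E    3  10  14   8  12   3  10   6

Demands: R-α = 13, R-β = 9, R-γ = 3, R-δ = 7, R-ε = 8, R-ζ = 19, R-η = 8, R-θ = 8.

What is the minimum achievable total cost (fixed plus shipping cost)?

Open {B, C, D}: assign each demand point to its cheapest open site.
  R-α→D 13×2=26, R-β→D 9×5=45, R-γ→C 3×6=18, R-δ→B 7×3=21, R-ε→B 8×4=32, R-ζ→C 19×3=57, R-η→C 8×5=40, R-θ→D 8×4=32
  shipping cost 271, fixed 76 → total 347.
Compare {B, D, E}: shipping cost 282 + fixed 74 = 356.
Compare {A, B, C, D}: shipping cost 264 + fixed 106 = 370.
Compare {A, B, D, E}: shipping cost 275 + fixed 104 = 379.
All other subsets cost ≥ 356. Minimum total cost: 347.

347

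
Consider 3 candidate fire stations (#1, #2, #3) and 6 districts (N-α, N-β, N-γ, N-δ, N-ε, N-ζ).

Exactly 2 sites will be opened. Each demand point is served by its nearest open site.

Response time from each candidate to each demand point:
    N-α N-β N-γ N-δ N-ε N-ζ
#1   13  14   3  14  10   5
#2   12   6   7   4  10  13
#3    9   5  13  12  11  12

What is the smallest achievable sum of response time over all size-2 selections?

Open {#1, #2}.
  N-α→#2 12, N-β→#2 6, N-γ→#1 3, N-δ→#2 4, N-ε→#1 10, N-ζ→#1 5  ⇒ total 40.
Compare {#1, #3}: total 44.
Compare {#2, #3}: total 47.

40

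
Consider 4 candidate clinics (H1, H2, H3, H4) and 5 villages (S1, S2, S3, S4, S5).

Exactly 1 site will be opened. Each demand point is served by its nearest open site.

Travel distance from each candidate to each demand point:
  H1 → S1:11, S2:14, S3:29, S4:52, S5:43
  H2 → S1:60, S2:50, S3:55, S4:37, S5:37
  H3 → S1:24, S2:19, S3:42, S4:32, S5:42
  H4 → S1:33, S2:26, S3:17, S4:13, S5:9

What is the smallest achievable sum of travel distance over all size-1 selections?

98

Open {H4}.
  S1→H4 33, S2→H4 26, S3→H4 17, S4→H4 13, S5→H4 9  ⇒ total 98.
Compare {H1}: total 149.
Compare {H3}: total 159.
No size-1 selection does better; minimum is 98.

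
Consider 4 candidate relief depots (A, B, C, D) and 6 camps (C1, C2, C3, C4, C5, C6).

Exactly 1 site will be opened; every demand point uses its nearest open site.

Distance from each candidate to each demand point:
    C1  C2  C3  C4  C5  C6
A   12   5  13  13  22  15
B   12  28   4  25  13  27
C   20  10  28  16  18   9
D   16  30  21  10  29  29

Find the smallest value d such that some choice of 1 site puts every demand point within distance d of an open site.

22

Open {A}.
  Farthest demand point is C5 at distance 22 (to A); all others are ≤ 22.
With {B} the worst case is 28.
With {C} the worst case is 28.
No size-1 selection achieves below 22.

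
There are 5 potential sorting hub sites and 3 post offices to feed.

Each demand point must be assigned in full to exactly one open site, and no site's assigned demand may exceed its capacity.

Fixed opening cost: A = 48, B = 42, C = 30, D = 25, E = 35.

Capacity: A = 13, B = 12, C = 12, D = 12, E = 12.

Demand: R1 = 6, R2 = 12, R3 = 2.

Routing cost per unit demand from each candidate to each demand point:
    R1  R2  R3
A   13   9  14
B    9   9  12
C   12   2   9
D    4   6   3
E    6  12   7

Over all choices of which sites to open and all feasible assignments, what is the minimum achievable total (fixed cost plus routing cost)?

109

Open {C, D}; cheapest assignment that respects the capacities:
  C (cap 12, load 12): R2 — cost 12×2 = 24
  D (cap 12, load 8): R1, R3 — cost 6×4 + 2×3 = 30
  Shipping 54, fixed 55 → total 109.
  Any other capacity-feasible assignment to {C, D} ships for at least 54.
Compare {C, E}: its best feasible assignment gives total 139.
Compare {C, D, E}: its best feasible assignment gives total 144.
Every other set of open sites that can feasibly serve all demand totals ≥ 139 even under its best assignment. Minimum: 109.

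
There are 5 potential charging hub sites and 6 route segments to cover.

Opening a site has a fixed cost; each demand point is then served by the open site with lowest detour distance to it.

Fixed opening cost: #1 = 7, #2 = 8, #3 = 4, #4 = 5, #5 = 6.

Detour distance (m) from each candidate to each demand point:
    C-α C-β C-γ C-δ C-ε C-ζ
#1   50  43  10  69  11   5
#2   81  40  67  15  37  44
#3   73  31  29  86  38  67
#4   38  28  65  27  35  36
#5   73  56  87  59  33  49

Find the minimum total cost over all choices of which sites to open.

Open {#1, #2, #4}: assign each demand point to its cheapest open site.
  C-α→#4 38, C-β→#4 28, C-γ→#1 10, C-δ→#2 15, C-ε→#1 11, C-ζ→#1 5
  detour distance 107, fixed 20 → total 127.
Compare {#1, #4}: detour distance 119 + fixed 12 = 131.
Compare {#1, #2, #3, #4}: detour distance 107 + fixed 24 = 131.
Compare {#1, #2, #4, #5}: detour distance 107 + fixed 26 = 133.
All other subsets cost ≥ 131. Minimum total cost: 127.

127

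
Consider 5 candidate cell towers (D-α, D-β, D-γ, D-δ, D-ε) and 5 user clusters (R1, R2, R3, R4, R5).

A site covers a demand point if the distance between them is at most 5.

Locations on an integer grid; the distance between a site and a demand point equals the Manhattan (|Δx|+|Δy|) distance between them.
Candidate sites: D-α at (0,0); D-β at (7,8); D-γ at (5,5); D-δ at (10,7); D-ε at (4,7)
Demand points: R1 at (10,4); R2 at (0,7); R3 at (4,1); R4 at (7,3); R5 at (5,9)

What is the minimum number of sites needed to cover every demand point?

Coverage sets (demand points within 5 of each site):
  D-α: {R3}
  D-β: {R4, R5}
  D-γ: {R3, R4, R5}
  D-δ: {R1}
  D-ε: {R2, R5}
No 2 sites suffice: every size-2 union leaves at least one demand point uncovered.
But {D-γ, D-δ, D-ε} covers everything, so the minimum is 3.

3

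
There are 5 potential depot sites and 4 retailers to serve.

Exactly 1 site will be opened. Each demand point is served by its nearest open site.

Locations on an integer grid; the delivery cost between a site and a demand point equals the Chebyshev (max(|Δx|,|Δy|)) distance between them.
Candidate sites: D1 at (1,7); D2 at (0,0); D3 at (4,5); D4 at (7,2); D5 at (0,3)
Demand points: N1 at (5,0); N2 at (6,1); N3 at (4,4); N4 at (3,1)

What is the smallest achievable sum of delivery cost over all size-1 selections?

10

Open {D4}.
  N1→D4 2, N2→D4 1, N3→D4 3, N4→D4 4  ⇒ total 10.
Compare {D3}: total 14.
Compare {D2}: total 18.
No size-1 selection does better; minimum is 10.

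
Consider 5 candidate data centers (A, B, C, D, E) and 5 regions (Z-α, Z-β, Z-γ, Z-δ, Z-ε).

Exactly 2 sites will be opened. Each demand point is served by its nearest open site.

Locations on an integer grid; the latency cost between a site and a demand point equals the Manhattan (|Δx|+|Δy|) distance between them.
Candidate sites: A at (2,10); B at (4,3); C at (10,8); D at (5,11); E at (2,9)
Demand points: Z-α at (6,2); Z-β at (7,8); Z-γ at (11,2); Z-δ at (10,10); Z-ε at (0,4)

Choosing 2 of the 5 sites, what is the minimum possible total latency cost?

20

Open {B, C}.
  Z-α→B 3, Z-β→C 3, Z-γ→C 7, Z-δ→C 2, Z-ε→B 5  ⇒ total 20.
Compare {B, D}: total 27.
Compare {C, E}: total 29.
No size-2 selection does better; minimum is 20.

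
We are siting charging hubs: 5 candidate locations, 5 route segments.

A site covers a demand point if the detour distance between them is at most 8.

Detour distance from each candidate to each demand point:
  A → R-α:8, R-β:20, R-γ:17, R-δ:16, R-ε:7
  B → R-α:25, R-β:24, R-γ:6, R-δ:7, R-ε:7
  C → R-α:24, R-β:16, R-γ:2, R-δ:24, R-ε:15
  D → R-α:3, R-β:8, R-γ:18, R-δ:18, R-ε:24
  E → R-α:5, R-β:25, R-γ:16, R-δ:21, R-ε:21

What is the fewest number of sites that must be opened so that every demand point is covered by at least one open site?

Coverage sets (demand points within 8 of each site):
  A: {R-α, R-ε}
  B: {R-γ, R-δ, R-ε}
  C: {R-γ}
  D: {R-α, R-β}
  E: {R-α}
No single site covers all 5 demand points.
But {B, D} covers everything, so the minimum is 2.

2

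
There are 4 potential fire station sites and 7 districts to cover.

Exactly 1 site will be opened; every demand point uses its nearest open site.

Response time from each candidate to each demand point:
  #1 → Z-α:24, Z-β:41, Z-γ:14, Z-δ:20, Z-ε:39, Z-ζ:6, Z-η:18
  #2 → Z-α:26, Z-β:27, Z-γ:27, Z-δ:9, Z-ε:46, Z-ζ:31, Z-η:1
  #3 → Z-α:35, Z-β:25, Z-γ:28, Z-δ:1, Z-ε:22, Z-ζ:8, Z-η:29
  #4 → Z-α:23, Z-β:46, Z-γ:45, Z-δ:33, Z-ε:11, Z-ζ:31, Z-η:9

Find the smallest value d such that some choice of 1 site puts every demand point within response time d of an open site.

Open {#3}.
  Farthest demand point is Z-α at response time 35 (to #3); all others are ≤ 35.
With {#1} the worst case is 41.
With {#2} the worst case is 46.
No size-1 selection achieves below 35.

35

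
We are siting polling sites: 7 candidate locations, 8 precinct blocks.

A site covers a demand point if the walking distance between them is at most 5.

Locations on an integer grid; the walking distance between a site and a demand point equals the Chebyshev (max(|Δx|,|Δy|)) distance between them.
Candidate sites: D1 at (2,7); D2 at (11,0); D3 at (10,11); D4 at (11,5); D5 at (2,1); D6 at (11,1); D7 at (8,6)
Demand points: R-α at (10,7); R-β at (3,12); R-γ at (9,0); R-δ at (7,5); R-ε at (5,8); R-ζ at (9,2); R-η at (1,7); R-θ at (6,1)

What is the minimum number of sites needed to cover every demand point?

2

Coverage sets (demand points within 5 of each site):
  D1: {R-β, R-δ, R-ε, R-η}
  D2: {R-γ, R-δ, R-ζ, R-θ}
  D3: {R-α, R-ε}
  D4: {R-α, R-γ, R-δ, R-ζ, R-θ}
  D5: {R-δ, R-θ}
  D6: {R-γ, R-δ, R-ζ, R-θ}
  D7: {R-α, R-δ, R-ε, R-ζ, R-θ}
No single site covers all 8 demand points.
But {D1, D4} covers everything, so the minimum is 2.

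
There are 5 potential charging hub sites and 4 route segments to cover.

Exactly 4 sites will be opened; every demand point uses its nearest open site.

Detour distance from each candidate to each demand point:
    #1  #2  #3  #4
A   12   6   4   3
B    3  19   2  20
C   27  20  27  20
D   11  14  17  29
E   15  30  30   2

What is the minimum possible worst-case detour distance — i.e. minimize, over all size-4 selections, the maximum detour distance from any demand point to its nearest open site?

Open {A, B, C, D}.
  Farthest demand point is #2 at detour distance 6 (to A); all others are ≤ 6.
With {A, B, C, E} the worst case is 6.
With {A, B, D, E} the worst case is 6.
No size-4 selection achieves below 6.

6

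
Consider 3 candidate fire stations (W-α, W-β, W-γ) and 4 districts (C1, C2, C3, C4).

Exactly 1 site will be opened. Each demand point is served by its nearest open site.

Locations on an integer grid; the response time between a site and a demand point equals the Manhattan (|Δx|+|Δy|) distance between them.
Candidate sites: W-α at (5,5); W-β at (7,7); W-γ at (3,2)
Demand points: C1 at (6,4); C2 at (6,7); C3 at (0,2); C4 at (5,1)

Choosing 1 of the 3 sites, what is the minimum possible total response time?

17

Open {W-α}.
  C1→W-α 2, C2→W-α 3, C3→W-α 8, C4→W-α 4  ⇒ total 17.
Compare {W-γ}: total 19.
Compare {W-β}: total 25.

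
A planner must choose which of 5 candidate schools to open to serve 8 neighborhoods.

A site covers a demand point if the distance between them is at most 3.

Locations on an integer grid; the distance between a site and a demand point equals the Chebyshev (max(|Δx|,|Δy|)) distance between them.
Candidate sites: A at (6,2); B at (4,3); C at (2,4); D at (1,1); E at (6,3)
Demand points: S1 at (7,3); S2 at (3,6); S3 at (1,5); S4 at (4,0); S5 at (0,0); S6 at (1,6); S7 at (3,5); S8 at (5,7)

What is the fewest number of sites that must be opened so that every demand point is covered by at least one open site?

Coverage sets (demand points within 3 of each site):
  A: {S1, S4, S7}
  B: {S1, S2, S3, S4, S6, S7}
  C: {S2, S3, S6, S7, S8}
  D: {S4, S5}
  E: {S1, S2, S4, S7}
No 2 sites suffice: every size-2 union leaves at least one demand point uncovered.
But {A, C, D} covers everything, so the minimum is 3.

3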